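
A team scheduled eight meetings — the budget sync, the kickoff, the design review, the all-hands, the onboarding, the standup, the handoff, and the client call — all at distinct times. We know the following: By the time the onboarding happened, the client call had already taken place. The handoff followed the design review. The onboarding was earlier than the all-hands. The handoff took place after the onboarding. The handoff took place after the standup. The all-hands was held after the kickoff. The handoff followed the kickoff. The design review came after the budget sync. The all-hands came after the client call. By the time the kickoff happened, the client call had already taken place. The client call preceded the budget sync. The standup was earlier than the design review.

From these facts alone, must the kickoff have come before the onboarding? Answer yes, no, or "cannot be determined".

No chain of stated constraints runs from the kickoff to the onboarding, and none runs from the onboarding to the kickoff either.
So the relative order of the kickoff and the onboarding is not fixed by the given facts.

cannot be determined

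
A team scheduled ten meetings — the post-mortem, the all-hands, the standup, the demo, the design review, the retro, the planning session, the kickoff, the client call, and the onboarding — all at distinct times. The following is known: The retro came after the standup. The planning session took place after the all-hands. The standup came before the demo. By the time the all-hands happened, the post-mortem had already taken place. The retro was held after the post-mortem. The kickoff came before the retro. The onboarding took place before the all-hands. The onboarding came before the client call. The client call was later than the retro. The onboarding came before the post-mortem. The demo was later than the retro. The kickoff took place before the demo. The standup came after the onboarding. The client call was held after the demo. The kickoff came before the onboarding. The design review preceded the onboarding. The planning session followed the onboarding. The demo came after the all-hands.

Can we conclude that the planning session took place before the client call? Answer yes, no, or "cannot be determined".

No chain of stated constraints runs from the planning session to the client call, and none runs from the client call to the planning session either.
So the relative order of the planning session and the client call is not fixed by the given facts.

cannot be determined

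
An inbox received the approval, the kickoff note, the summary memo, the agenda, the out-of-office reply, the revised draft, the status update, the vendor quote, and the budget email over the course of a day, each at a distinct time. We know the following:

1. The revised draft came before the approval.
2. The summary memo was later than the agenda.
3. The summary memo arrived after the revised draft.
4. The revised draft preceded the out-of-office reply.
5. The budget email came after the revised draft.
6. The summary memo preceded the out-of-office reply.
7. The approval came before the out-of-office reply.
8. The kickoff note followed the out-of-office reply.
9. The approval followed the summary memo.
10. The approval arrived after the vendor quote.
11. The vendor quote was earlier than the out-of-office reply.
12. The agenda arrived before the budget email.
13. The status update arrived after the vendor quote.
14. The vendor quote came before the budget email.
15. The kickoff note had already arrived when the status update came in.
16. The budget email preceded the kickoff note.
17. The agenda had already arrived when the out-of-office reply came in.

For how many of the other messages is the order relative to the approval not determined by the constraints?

1

Forced before the approval: the agenda, the revised draft, the summary memo, and the vendor quote; forced after the approval: the kickoff note, the out-of-office reply, and the status update.
That leaves the budget email with no forced order relative to the approval — 1.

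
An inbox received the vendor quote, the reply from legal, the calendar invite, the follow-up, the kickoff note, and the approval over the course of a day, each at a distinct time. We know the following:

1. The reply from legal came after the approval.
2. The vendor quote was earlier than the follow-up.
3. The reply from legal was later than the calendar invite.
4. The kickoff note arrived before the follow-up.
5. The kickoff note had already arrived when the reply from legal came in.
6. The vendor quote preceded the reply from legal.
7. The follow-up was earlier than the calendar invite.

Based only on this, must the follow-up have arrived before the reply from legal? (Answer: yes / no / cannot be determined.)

yes

Chain the constraints: the follow-up → the calendar invite → the reply from legal. Each link is directly stated, so the follow-up comes before the reply from legal.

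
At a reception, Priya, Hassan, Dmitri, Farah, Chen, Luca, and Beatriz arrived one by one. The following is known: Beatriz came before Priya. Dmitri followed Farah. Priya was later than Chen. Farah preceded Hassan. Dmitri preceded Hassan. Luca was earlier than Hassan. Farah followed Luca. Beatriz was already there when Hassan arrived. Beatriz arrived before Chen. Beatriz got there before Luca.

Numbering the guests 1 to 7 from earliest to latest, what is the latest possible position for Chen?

6

Chen must come before Priya — 1 guest forced after them.
Everything else can be placed before Chen in some valid order, so Chen can sit as late as position 7 − 1 = 6.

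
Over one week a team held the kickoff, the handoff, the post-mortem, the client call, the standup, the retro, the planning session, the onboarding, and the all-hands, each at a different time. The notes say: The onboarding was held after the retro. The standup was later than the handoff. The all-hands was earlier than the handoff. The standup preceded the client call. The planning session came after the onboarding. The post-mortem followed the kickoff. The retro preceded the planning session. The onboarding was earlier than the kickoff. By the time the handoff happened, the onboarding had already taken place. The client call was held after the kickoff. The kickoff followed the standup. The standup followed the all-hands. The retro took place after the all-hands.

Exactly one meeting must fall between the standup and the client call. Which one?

Tracing the constraints gives the standup → the kickoff → the client call, so the kickoff sits after the standup and before the client call.
No other meeting is forced both after the standup and before the client call.

the kickoff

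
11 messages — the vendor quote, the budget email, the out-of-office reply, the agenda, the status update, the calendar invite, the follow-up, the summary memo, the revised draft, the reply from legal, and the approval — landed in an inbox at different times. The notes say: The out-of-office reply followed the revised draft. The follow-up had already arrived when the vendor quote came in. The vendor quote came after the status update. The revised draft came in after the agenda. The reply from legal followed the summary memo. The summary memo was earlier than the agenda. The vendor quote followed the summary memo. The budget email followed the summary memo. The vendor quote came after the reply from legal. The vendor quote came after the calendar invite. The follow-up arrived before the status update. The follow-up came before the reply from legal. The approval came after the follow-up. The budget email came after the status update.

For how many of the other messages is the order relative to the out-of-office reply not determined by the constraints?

Forced before the out-of-office reply: the agenda, the revised draft, and the summary memo.
That leaves the approval, the budget email, the calendar invite, the follow-up, the reply from legal, the status update, and the vendor quote with no forced order relative to the out-of-office reply — 7.

7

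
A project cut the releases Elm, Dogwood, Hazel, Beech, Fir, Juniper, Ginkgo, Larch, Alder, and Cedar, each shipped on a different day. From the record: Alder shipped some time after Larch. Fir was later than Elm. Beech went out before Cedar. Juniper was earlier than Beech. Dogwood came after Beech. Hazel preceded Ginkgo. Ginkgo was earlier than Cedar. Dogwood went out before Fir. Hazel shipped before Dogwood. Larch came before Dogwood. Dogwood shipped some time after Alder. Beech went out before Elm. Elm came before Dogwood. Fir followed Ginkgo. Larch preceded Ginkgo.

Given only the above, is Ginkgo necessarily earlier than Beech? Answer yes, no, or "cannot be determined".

cannot be determined

No chain of stated constraints runs from Ginkgo to Beech, and none runs from Beech to Ginkgo either.
So the relative order of Ginkgo and Beech is not fixed by the given facts.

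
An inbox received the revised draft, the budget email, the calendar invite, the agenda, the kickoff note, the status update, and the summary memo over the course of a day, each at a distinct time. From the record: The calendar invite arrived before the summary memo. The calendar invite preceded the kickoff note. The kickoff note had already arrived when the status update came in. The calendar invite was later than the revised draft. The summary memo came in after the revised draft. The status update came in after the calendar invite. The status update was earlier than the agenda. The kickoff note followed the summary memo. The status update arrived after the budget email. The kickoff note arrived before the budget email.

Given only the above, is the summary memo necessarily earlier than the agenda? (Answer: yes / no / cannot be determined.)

Chain the constraints: the summary memo → the kickoff note → the status update → the agenda. Each link is directly stated, so the summary memo comes before the agenda.

yes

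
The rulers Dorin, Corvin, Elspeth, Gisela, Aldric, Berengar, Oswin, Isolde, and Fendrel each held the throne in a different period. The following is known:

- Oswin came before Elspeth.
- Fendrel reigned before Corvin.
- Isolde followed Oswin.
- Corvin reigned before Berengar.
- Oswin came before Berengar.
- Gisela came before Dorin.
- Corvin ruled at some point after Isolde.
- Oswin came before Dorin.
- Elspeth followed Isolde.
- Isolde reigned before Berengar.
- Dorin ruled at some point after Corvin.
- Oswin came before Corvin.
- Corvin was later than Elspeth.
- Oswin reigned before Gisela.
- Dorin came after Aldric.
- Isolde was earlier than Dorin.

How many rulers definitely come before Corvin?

Directly stated before Corvin: Elspeth, Fendrel, Isolde, and Oswin.
No chain forces Dorin (or any of the others) ahead of Corvin.
That's Elspeth, Fendrel, Isolde, and Oswin — 4 in all.

4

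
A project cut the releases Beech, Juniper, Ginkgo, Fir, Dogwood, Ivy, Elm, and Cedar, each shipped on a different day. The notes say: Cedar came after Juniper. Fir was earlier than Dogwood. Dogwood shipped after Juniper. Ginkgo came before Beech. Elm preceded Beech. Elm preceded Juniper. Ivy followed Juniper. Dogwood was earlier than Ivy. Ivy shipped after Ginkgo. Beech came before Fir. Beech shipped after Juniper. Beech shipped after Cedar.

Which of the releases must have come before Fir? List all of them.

Directly stated before Fir: Beech.
Cedar reaches Fir via Cedar → Beech → Fir.
Elm reaches Fir via Elm → Beech → Fir.
Ginkgo reaches Fir via Ginkgo → Beech → Fir.
Likewise Juniper reaches Fir by chaining the stated constraints.
No chain forces Dogwood (or any of the others) ahead of Fir.

Beech, Cedar, Elm, Ginkgo, Juniper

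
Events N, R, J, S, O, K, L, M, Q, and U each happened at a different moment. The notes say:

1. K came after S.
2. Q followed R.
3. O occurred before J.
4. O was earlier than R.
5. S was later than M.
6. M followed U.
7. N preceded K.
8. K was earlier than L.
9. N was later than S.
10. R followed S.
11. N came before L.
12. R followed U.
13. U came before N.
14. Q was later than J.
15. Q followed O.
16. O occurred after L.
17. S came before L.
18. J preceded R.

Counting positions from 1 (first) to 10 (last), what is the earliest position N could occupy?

M, S, and U must all come before N — 3 forced predecessors.
Nothing else is forced ahead of N, so its earliest slot is position 3 + 1 = 4.

4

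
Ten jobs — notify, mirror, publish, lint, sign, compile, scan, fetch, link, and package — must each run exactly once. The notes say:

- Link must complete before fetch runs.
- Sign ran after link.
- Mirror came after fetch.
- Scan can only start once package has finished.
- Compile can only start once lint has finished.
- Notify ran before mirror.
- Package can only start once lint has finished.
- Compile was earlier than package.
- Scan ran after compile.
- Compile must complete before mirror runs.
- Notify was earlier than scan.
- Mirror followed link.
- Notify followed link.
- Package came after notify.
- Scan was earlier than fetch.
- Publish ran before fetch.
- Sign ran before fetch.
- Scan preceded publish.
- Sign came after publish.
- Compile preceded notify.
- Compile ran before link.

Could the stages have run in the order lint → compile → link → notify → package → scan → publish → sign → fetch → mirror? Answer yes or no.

Check each stated constraint against the proposed order — e.g. link is ahead of mirror; compile is ahead of mirror. Every pair is in the required order; nothing is violated.

yes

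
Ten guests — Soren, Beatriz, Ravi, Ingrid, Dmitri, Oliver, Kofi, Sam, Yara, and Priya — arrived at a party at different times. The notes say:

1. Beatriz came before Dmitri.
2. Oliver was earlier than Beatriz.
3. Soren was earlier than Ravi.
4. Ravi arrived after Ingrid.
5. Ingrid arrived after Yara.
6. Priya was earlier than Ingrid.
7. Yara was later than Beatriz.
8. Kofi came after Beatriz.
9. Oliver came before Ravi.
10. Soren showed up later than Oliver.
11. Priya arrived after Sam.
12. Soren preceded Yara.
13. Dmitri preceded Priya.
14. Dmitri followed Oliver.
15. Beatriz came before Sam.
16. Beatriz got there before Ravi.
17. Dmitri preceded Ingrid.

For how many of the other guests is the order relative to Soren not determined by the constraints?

5

Forced before Soren: Oliver; forced after Soren: Ingrid, Ravi, and Yara.
That leaves Beatriz, Dmitri, Kofi, Priya, and Sam with no forced order relative to Soren — 5.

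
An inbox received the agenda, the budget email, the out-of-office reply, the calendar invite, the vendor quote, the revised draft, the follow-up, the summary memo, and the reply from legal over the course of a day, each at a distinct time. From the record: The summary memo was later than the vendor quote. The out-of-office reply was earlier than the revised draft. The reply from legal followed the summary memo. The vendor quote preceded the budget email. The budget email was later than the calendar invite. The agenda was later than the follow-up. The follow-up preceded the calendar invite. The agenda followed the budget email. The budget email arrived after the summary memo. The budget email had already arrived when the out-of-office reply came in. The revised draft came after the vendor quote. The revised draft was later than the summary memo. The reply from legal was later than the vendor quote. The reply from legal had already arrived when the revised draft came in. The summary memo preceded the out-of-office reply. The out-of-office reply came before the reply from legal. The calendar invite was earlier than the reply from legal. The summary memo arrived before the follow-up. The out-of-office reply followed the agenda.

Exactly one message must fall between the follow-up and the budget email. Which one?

the calendar invite

Tracing the constraints gives the follow-up → the calendar invite → the budget email, so the calendar invite sits after the follow-up and before the budget email.
No other message is forced both after the follow-up and before the budget email.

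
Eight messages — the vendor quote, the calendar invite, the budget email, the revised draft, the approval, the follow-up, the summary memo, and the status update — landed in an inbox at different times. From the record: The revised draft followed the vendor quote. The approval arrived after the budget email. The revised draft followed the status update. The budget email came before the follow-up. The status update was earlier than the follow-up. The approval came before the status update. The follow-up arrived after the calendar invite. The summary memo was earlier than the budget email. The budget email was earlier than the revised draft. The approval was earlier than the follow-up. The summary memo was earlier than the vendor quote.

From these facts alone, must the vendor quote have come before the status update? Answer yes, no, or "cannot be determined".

No chain of stated constraints runs from the vendor quote to the status update, and none runs from the status update to the vendor quote either.
So the relative order of the vendor quote and the status update is not fixed by the given facts.

cannot be determined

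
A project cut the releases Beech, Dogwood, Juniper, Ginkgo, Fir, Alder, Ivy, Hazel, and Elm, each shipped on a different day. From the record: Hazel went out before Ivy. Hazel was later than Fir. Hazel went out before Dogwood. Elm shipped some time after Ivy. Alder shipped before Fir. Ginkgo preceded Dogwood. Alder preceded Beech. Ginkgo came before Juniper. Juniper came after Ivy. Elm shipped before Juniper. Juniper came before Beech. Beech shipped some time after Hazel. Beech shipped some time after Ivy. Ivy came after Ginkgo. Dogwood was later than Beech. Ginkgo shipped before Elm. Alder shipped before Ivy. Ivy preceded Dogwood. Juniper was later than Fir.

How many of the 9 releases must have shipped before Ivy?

Directly stated before Ivy: Alder, Ginkgo, and Hazel.
Fir reaches Ivy via Fir → Hazel → Ivy.
No chain forces Elm (or any of the others) ahead of Ivy.
That's Alder, Fir, Ginkgo, and Hazel — 4 in all.

4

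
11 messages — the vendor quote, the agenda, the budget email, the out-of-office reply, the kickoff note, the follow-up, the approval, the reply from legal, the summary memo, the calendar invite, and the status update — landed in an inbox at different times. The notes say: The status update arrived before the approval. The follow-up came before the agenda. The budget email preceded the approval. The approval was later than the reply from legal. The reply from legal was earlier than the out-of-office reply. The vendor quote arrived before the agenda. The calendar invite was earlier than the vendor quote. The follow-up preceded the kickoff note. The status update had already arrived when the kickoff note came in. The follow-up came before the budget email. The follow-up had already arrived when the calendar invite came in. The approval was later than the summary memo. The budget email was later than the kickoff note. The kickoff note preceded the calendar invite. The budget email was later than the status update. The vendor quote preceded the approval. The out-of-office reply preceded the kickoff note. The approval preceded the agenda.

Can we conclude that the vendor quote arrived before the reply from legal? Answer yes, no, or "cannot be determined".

no

Tracing the constraints gives the reply from legal → the out-of-office reply → the kickoff note → the calendar invite → the vendor quote, so the reply from legal must come before the vendor quote.
That means the vendor quote cannot be before the reply from legal.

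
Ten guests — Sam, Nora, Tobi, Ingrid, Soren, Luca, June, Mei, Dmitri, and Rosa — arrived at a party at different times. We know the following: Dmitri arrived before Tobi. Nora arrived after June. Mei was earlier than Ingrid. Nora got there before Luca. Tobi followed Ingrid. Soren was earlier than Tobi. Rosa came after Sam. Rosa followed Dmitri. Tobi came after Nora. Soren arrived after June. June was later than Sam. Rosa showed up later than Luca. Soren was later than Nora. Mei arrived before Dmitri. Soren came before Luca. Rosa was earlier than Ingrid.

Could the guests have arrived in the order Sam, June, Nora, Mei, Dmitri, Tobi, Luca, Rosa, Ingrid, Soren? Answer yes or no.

no

The constraints require Soren before Tobi, but in the proposed sequence Tobi appears ahead of Soren. That one violation is enough.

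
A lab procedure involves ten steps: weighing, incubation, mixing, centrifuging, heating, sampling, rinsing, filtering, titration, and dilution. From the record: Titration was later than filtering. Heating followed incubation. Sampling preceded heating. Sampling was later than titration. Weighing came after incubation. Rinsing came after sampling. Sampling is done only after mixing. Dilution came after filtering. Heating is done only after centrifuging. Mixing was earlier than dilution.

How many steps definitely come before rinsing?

Directly stated before rinsing: sampling.
Filtering reaches rinsing via filtering → titration → sampling → rinsing.
Mixing reaches rinsing via mixing → sampling → rinsing.
Titration reaches rinsing via titration → sampling → rinsing.
That's filtering, mixing, sampling, and titration — 4 in all.

4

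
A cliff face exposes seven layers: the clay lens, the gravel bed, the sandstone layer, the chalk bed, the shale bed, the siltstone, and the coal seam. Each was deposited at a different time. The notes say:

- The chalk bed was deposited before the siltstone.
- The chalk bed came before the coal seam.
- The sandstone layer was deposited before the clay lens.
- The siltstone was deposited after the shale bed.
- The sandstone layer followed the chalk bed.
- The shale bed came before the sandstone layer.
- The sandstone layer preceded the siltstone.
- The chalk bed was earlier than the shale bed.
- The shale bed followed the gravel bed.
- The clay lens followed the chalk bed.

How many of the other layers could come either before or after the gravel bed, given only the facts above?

2

Forced after the gravel bed: the clay lens, the sandstone layer, the shale bed, and the siltstone.
That leaves the chalk bed and the coal seam with no forced order relative to the gravel bed — 2.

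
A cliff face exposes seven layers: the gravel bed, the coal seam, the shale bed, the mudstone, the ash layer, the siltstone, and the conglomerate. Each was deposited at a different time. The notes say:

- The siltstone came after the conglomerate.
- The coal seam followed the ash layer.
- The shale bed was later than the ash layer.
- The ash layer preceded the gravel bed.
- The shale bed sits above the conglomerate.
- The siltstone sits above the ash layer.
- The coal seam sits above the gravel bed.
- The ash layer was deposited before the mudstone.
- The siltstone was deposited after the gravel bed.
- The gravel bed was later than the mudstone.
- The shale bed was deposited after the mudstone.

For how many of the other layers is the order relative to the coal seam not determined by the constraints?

3

Forced before the coal seam: the ash layer, the gravel bed, and the mudstone.
That leaves the conglomerate, the shale bed, and the siltstone with no forced order relative to the coal seam — 3.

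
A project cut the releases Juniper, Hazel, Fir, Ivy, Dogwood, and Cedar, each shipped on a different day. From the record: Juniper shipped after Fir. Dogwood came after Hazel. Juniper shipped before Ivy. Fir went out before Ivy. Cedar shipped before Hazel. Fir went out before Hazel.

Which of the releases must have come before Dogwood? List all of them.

Directly stated before Dogwood: Hazel.
Cedar reaches Dogwood via Cedar → Hazel → Dogwood.
Fir reaches Dogwood via Fir → Hazel → Dogwood.
No chain forces Ivy (or any of the others) ahead of Dogwood.

Cedar, Fir, Hazel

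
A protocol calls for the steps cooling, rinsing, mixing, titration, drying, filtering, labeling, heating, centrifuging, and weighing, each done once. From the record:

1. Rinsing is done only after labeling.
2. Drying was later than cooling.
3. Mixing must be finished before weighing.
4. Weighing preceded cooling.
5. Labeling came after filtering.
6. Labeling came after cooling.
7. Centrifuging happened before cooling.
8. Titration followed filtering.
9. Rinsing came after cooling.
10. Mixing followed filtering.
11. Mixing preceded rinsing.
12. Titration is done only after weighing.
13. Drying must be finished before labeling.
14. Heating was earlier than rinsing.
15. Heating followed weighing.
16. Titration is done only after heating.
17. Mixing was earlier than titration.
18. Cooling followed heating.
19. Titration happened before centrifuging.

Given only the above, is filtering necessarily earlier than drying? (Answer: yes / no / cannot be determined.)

Chain the constraints: filtering → titration → centrifuging → cooling → drying. Each link is directly stated, so filtering comes before drying.

yes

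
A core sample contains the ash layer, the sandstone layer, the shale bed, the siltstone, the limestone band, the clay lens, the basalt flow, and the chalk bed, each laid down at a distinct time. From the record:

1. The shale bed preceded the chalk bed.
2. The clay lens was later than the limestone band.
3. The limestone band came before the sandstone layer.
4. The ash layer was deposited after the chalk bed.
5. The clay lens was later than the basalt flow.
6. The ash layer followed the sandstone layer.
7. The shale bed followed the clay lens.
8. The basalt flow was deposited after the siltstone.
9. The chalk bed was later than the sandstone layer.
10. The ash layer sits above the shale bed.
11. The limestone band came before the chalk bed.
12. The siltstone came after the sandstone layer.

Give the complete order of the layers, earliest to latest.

the limestone band, the sandstone layer, the siltstone, the basalt flow, the clay lens, the shale bed, the chalk bed, the ash layer

The constraints fix every adjacent pair, so only one ordering works:
the limestone band → the sandstone layer → the siltstone → the basalt flow → the clay lens → the shale bed → the chalk bed → the ash layer.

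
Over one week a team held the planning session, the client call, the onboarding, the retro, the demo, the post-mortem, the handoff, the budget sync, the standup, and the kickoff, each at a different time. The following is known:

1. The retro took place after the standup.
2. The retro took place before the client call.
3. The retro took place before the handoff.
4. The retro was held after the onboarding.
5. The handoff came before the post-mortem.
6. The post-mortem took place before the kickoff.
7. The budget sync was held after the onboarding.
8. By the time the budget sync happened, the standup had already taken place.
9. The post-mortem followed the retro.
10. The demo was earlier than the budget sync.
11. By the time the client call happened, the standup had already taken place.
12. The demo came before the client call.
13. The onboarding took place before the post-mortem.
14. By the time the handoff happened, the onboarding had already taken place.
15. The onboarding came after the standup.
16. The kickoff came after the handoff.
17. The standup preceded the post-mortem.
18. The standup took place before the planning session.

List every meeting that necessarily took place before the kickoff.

the handoff, the onboarding, the post-mortem, the retro, the standup

Directly stated before the kickoff: the handoff and the post-mortem.
The onboarding reaches the kickoff via the onboarding → the handoff → the kickoff.
The retro reaches the kickoff via the retro → the post-mortem → the kickoff.
The standup reaches the kickoff via the standup → the post-mortem → the kickoff.
No chain forces the client call (or any of the others) ahead of the kickoff.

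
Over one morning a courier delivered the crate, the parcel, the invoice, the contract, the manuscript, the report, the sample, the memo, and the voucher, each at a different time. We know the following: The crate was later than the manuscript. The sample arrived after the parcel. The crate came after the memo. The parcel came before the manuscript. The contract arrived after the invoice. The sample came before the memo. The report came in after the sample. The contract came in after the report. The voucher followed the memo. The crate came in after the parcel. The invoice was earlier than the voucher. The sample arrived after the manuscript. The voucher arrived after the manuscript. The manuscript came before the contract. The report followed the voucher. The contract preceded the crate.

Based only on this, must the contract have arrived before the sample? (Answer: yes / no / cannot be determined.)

no

Tracing the constraints gives the sample → the report → the contract, so the sample must come before the contract.
That means the contract cannot be before the sample.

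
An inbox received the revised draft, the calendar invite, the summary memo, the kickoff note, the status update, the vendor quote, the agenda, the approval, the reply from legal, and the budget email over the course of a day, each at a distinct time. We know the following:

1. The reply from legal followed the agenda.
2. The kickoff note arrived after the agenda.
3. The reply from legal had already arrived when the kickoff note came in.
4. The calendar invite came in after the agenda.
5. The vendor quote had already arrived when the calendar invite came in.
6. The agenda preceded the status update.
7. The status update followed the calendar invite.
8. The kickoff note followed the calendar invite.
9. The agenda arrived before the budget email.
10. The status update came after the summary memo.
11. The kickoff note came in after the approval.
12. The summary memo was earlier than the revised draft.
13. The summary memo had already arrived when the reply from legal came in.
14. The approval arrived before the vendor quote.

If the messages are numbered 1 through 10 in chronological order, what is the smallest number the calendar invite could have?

The agenda, the approval, and the vendor quote must all come before the calendar invite — 3 forced predecessors.
Nothing else is forced ahead of the calendar invite, so its earliest slot is position 3 + 1 = 4.

4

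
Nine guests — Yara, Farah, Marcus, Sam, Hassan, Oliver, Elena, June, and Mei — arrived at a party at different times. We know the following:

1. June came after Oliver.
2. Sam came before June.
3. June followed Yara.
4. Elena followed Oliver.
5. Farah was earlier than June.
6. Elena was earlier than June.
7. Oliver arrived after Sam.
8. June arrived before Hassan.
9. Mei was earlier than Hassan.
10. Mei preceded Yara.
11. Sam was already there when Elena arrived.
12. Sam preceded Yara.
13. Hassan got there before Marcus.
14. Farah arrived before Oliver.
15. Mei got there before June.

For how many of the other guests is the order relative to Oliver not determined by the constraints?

Forced before Oliver: Farah and Sam; forced after Oliver: Elena, Hassan, June, and Marcus.
That leaves Mei and Yara with no forced order relative to Oliver — 2.

2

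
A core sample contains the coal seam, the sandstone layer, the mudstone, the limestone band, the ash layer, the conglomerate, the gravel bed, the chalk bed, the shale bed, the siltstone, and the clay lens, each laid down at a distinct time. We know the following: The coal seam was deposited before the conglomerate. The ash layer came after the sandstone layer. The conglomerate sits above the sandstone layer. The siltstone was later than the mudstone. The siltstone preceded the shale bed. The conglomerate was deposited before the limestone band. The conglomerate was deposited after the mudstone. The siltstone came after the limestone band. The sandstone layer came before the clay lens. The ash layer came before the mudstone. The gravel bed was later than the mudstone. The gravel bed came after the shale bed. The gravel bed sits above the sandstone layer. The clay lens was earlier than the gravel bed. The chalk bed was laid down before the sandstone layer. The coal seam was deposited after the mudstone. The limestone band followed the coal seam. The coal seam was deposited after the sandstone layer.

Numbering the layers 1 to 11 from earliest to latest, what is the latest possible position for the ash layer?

4

The ash layer must come before the coal seam, the conglomerate, the gravel bed, the limestone band, the mudstone, the shale bed, and the siltstone — 7 layers forced after it.
Everything else can be placed before the ash layer in some valid order, so the ash layer can sit as late as position 11 − 7 = 4.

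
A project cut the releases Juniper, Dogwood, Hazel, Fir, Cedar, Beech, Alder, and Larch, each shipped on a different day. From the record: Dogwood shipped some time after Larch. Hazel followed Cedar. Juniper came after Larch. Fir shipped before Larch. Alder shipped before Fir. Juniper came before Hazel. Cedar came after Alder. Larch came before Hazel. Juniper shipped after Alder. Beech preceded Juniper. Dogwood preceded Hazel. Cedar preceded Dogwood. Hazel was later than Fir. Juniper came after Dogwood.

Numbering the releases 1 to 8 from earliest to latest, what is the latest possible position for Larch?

Larch must come before Dogwood, Hazel, and Juniper — 3 releases forced after it.
Everything else can be placed before Larch in some valid order, so Larch can sit as late as position 8 − 3 = 5.

5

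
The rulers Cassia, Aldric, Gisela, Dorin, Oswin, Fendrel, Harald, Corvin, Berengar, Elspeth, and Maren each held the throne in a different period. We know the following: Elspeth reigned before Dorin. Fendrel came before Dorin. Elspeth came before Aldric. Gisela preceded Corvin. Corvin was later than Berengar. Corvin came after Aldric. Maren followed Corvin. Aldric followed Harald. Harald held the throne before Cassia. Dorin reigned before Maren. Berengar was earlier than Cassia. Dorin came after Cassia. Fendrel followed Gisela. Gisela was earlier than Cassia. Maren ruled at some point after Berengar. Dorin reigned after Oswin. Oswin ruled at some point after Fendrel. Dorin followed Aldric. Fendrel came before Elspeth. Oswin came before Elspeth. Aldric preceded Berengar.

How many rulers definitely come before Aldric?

Directly stated before Aldric: Elspeth and Harald.
Fendrel reaches Aldric via Fendrel → Elspeth → Aldric.
Gisela reaches Aldric via Gisela → Fendrel → Elspeth → Aldric.
Oswin reaches Aldric via Oswin → Elspeth → Aldric.
No chain forces Berengar (or any of the others) ahead of Aldric.
That's Elspeth, Fendrel, Gisela, Harald, and Oswin — 5 in all.

5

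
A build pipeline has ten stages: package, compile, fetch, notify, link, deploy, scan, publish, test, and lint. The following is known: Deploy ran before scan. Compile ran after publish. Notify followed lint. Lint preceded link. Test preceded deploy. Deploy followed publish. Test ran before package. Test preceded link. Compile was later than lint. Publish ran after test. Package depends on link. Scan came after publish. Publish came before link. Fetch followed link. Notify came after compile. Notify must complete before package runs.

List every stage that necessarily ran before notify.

Directly stated before notify: compile and lint.
Publish reaches notify via publish → compile → notify.
Test reaches notify via test → publish → compile → notify.
No chain forces fetch (or any of the others) ahead of notify.

compile, lint, publish, test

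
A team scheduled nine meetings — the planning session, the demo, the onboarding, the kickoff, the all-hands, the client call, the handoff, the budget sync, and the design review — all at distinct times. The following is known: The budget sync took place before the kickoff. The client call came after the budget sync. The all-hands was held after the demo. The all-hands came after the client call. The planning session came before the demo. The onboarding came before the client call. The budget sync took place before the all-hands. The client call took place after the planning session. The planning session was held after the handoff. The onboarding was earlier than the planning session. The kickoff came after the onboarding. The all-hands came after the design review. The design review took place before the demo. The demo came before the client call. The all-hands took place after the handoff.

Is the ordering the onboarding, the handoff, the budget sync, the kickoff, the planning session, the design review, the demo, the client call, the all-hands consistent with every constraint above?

yes

Check each stated constraint against the proposed order — e.g. the handoff is ahead of the all-hands; the onboarding is ahead of the client call. Every pair is in the required order; nothing is violated.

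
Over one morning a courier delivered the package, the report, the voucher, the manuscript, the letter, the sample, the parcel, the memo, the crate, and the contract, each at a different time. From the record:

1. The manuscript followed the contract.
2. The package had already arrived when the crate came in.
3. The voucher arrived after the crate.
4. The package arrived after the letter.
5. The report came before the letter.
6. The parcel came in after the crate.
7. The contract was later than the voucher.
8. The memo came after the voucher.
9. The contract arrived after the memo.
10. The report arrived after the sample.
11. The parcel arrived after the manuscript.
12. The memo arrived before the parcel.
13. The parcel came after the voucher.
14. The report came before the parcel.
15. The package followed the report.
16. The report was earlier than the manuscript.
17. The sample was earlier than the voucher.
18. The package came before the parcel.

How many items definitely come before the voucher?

Directly stated before the voucher: the crate and the sample.
The letter reaches the voucher via the letter → the package → the crate → the voucher.
The package reaches the voucher via the package → the crate → the voucher.
The report reaches the voucher via the report → the package → the crate → the voucher.
No chain forces the contract (or any of the others) ahead of the voucher.
That's the crate, the letter, the package, the report, and the sample — 5 in all.

5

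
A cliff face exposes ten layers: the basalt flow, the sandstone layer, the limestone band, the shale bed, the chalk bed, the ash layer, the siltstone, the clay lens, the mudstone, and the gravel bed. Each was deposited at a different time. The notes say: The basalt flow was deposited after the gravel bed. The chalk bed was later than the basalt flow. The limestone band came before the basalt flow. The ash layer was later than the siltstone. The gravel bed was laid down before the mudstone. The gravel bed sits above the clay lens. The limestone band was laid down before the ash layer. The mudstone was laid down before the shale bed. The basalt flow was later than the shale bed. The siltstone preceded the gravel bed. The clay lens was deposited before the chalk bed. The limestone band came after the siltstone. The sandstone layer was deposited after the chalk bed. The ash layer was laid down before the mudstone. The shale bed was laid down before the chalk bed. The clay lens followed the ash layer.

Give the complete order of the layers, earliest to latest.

the siltstone, the limestone band, the ash layer, the clay lens, the gravel bed, the mudstone, the shale bed, the basalt flow, the chalk bed, the sandstone layer

The constraints fix every adjacent pair, so only one ordering works:
the siltstone → the limestone band → the ash layer → the clay lens → the gravel bed → the mudstone → the shale bed → the basalt flow → the chalk bed → the sandstone layer.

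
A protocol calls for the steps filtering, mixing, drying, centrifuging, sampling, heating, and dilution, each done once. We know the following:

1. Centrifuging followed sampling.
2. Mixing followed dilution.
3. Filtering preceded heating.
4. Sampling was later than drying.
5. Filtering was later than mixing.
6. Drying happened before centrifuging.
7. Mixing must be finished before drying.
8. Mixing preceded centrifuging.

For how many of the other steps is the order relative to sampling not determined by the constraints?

2

Forced before sampling: dilution, drying, and mixing; forced after sampling: centrifuging.
That leaves filtering and heating with no forced order relative to sampling — 2.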